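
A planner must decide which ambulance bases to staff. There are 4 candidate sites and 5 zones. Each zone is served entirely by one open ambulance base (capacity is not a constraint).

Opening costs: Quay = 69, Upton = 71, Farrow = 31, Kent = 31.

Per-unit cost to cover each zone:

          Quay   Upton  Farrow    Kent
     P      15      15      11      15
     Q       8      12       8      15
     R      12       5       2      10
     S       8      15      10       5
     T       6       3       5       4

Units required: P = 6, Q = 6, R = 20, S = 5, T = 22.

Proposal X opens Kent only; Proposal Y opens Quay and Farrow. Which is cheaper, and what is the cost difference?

Proposal Y is cheaper by 120.

Proposal X: {Kent}: P→Kent 15·6=90, Q→Kent 15·6=90, R→Kent 10·20=200, S→Kent 5·5=25, T→Kent 4·22=88. Service 493; fixed 31; total 524.
Proposal Y: {Quay, Farrow}: P→Farrow 11·6=66, Q→Quay 8·6=48, R→Farrow 2·20=40, S→Quay 8·5=40, T→Farrow 5·22=110. Service 304; fixed 100; total 404.
Difference: |524 − 404| = 120.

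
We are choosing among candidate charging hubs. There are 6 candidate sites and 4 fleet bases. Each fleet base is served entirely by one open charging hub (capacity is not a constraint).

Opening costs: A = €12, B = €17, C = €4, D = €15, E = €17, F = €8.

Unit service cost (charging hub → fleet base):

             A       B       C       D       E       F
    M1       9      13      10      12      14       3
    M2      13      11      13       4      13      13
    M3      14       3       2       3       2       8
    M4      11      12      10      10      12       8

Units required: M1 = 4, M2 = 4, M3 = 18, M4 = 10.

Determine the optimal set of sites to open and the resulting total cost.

For any fixed open set, each fleet base goes to its cheapest open site; total = fixed + service.
{C, D, F}: M1→F 3·4=12, M2→D 4·4=16, M3→C 2·18=36, M4→F 8·10=80. Service 144; fixed 27; total 171.
{A, C, D, F}: M1→F 3·4=12, M2→D 4·4=16, M3→C 2·18=36, M4→F 8·10=80. Service 144; fixed 39; total 183.
{D, E, F}: service 144 + fixed 40 = 184
{A, B, C, D, E, F}: service 144 + fixed 73 = 217
No other subset beats 171.

Open C, D and F; minimum total cost 171.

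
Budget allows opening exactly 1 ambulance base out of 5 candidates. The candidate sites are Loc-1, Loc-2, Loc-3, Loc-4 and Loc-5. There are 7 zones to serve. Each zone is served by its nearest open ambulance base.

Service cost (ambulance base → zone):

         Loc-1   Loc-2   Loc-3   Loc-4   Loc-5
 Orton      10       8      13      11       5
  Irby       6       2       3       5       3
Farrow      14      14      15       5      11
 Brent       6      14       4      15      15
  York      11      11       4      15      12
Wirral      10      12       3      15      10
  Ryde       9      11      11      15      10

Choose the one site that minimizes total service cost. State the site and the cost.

With exactly 1 open, each zone uses its cheapest among the chosen.
{Loc-3}: Orton→Loc-3 13, Irby→Loc-3 3, Farrow→Loc-3 15, Brent→Loc-3 4, York→Loc-3 4, Wirral→Loc-3 3, Ryde→Loc-3 11. Service cost 53.
{Loc-1}: service cost 66
{Loc-5}: service cost 66
Among all 5 size-1 choices, {Loc-3} is lowest.

Choose Loc-3 only; total service cost 53.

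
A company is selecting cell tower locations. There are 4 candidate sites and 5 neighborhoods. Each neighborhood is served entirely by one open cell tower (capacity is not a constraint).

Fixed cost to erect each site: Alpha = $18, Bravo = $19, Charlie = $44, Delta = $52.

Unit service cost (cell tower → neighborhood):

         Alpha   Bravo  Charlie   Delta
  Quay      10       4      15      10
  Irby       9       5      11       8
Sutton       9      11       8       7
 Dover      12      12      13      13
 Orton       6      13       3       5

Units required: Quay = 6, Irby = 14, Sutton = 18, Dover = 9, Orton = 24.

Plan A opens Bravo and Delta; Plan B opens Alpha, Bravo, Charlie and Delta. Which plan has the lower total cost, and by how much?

Plan A: {Bravo, Delta}: Quay→Bravo 4·6=24, Irby→Bravo 5·14=70, Sutton→Delta 7·18=126, Dover→Bravo 12·9=108, Orton→Delta 5·24=120. Service 448; fixed 71; total 519.
Plan B: {Alpha, Bravo, Charlie, Delta}: Quay→Bravo 4·6=24, Irby→Bravo 5·14=70, Sutton→Delta 7·18=126, Dover→Alpha 12·9=108, Orton→Charlie 3·24=72. Service 400; fixed 133; total 533.
Difference: |519 − 533| = 14.

Plan A is cheaper by 14.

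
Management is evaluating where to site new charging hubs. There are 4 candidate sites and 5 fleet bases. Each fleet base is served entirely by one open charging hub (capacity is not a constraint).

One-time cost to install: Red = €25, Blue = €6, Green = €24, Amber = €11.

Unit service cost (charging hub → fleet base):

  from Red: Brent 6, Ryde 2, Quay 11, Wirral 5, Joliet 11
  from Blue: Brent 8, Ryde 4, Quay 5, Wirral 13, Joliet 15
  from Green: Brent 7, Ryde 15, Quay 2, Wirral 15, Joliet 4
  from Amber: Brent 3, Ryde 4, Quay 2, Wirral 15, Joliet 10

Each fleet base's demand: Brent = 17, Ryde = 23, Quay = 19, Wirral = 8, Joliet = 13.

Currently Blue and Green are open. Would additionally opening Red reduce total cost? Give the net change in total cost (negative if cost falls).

Yes — net change −102 (cost falls by 102).

Current service cost with {Blue, Green}: 405.
Adding Red: each fleet base re-picks its cheapest; new service cost 278, saving 127.
Extra fixed cost: 25. Net change = 25 − 127 = -102.
(Totals: 435 → 333.)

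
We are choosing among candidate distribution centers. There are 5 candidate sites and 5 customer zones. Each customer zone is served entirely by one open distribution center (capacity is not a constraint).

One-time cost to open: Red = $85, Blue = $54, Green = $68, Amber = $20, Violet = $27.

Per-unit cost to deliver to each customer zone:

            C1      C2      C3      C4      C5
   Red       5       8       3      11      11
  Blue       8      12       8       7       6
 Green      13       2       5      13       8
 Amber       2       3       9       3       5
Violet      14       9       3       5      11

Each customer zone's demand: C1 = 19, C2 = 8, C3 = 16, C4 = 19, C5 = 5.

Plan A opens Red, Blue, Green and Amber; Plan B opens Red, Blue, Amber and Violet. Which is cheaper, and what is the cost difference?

Plan B is cheaper by 33.

Plan A: {Red, Blue, Green, Amber}: C1→Amber 2·19=38, C2→Green 2·8=16, C3→Red 3·16=48, C4→Amber 3·19=57, C5→Amber 5·5=25. Service 184; fixed 227; total 411.
Plan B: {Red, Blue, Amber, Violet}: C1→Amber 2·19=38, C2→Amber 3·8=24, C3→Red 3·16=48, C4→Amber 3·19=57, C5→Amber 5·5=25. Service 192; fixed 186; total 378.
Difference: |411 − 378| = 33.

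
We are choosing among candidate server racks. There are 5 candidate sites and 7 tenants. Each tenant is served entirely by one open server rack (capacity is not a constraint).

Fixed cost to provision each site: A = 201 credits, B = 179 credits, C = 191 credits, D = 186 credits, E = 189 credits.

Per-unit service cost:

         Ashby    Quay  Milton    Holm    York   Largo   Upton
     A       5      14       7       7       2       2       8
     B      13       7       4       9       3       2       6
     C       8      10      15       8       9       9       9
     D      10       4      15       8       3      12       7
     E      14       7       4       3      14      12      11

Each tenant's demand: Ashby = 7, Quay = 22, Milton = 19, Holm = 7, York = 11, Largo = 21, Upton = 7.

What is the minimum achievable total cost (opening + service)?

Minimum total cost: 680

For any fixed open set, each tenant goes to its cheapest open site; total = fixed + service.
{B}: Ashby→B 13·7=91, Quay→B 7·22=154, Milton→B 4·19=76, Holm→B 9·7=63, York→B 3·11=33, Largo→B 2·21=42, Upton→B 6·7=42. Service 501; fixed 179; total 680.
{B, D}: service 407 + fixed 365 = 772
{A, E}: service 406 + fixed 390 = 796
{A, B, C, D, E}: service 326 + fixed 946 = 1272
No other subset beats 680.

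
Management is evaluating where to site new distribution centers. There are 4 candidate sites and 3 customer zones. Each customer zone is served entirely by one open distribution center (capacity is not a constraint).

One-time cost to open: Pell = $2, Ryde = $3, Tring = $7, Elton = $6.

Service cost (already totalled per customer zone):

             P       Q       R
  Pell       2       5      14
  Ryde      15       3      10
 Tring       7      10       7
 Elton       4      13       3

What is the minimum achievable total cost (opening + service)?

Minimum total cost: 18

For any fixed open set, each customer zone goes to its cheapest open site; total = fixed + service.
{Pell, Elton}: P→Pell 2, Q→Pell 5, R→Elton 3. Service 10; fixed 8; total 18.
{Pell, Ryde, Elton}: P→Pell 2, Q→Ryde 3, R→Elton 3. Service 8; fixed 11; total 19.
{Ryde, Elton}: P→Elton 4, Q→Ryde 3, R→Elton 3. Service 10; fixed 9; total 19.
{Pell, Ryde, Tring, Elton}: service 8 + fixed 18 = 26
No other subset beats 18.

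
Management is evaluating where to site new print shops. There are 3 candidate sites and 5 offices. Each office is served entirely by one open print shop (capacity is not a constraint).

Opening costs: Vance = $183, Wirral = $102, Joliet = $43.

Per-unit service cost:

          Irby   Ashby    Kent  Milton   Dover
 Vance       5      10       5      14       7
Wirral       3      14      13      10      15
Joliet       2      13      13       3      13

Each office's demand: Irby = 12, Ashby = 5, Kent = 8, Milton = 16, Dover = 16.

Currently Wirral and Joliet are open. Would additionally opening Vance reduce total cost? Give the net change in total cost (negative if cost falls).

Current service cost with {Wirral, Joliet}: 449.
Adding Vance: each office re-picks its cheapest; new service cost 274, saving 175.
Extra fixed cost: 183. Net change = 183 − 175 = 8.
(Totals: 594 → 602.)

No — net change +8 (cost rises by 8).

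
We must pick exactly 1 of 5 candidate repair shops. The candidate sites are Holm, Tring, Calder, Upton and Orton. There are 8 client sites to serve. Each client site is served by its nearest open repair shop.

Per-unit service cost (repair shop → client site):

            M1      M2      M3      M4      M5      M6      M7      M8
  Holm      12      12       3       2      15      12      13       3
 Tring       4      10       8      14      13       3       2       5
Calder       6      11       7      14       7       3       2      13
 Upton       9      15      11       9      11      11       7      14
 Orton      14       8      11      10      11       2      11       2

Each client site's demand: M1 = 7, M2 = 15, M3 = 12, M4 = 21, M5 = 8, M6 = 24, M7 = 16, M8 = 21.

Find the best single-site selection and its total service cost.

Choose Tring only; total service cost 881.

With exactly 1 open, each client site uses its cheapest among the chosen.
{Tring}: M1→Tring 4·7=28, M2→Tring 10·15=150, M3→Tring 8·12=96, M4→Tring 14·21=294, M5→Tring 13·8=104, M6→Tring 3·24=72, M7→Tring 2·16=32, M8→Tring 5·21=105. Service cost 881.
{Orton}: service cost 914
{Calder}: service cost 1018
Among all 5 size-1 choices, {Tring} is lowest.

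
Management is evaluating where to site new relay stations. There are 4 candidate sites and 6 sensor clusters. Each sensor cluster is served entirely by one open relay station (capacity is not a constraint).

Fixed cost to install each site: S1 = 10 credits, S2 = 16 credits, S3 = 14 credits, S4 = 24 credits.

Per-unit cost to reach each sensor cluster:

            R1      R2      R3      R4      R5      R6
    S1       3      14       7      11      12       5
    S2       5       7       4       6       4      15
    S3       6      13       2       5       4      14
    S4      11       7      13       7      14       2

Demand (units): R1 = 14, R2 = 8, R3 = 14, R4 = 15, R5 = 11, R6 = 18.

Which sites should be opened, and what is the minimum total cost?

Open S1, S3 and S4; minimum total cost 329.

For any fixed open set, each sensor cluster goes to its cheapest open site; total = fixed + service.
{S1, S3, S4}: R1→S1 3·14=42, R2→S4 7·8=56, R3→S3 2·14=28, R4→S3 5·15=75, R5→S3 4·11=44, R6→S4 2·18=36. Service 281; fixed 48; total 329.
{S1, S2, S3, S4}: service 281 + fixed 64 = 345
{S3, S4}: R1→S3 6·14=84, R2→S4 7·8=56, R3→S3 2·14=28, R4→S3 5·15=75, R5→S3 4·11=44, R6→S4 2·18=36. Service 323; fixed 38; total 361.
{S1}: R1→S1 3·14=42, R2→S1 14·8=112, R3→S1 7·14=98, R4→S1 11·15=165, R5→S1 12·11=132, R6→S1 5·18=90. Service 639; fixed 10; total 649.
No other subset beats 329.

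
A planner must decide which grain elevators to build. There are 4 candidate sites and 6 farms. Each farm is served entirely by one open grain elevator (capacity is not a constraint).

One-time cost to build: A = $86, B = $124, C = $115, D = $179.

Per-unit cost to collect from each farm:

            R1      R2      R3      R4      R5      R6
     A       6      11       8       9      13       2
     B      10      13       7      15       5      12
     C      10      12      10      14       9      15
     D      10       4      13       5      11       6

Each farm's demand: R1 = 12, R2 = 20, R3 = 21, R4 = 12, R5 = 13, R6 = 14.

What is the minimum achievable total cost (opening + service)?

For any fixed open set, each farm goes to its cheapest open site; total = fixed + service.
{A, D}: R1→A 6·12=72, R2→D 4·20=80, R3→A 8·21=168, R4→D 5·12=60, R5→D 11·13=143, R6→A 2·14=28. Service 551; fixed 265; total 816.
{A, B, D}: R1→A 6·12=72, R2→D 4·20=80, R3→B 7·21=147, R4→D 5·12=60, R5→B 5·13=65, R6→A 2·14=28. Service 452; fixed 389; total 841.
{A, B}: R1→A 6·12=72, R2→A 11·20=220, R3→B 7·21=147, R4→A 9·12=108, R5→B 5·13=65, R6→A 2·14=28. Service 640; fixed 210; total 850.
{A, B, C, D}: service 452 + fixed 504 = 956
No other subset beats 816.

Minimum total cost: 816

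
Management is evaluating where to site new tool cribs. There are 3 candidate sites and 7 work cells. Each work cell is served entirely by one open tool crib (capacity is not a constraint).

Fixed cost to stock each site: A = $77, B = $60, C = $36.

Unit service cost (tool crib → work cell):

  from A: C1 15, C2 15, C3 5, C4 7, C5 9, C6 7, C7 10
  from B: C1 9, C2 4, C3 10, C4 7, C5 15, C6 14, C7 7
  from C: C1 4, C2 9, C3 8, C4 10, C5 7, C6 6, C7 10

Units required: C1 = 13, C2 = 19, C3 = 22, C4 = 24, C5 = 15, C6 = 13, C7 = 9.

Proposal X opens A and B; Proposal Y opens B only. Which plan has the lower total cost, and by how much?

Proposal X is cheaper by 214.

Proposal X: {A, B}: C1→B 9·13=117, C2→B 4·19=76, C3→A 5·22=110, C4→A 7·24=168, C5→A 9·15=135, C6→A 7·13=91, C7→B 7·9=63. Service 760; fixed 137; total 897.
Proposal Y: {B}: C1→B 9·13=117, C2→B 4·19=76, C3→B 10·22=220, C4→B 7·24=168, C5→B 15·15=225, C6→B 14·13=182, C7→B 7·9=63. Service 1051; fixed 60; total 1111.
Difference: |897 − 1111| = 214.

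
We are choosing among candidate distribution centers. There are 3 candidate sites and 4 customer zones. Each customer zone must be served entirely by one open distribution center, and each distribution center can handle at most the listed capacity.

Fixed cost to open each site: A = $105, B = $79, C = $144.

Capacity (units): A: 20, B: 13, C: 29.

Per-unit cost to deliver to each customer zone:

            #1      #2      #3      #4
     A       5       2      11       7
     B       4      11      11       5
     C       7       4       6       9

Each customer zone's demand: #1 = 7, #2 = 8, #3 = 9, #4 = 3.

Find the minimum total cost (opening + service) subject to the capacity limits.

Minimum total cost: 306

Open {C}: #1→C 7·7=49, #2→C 4·8=32, #3→C 6·9=54, #4→C 9·3=27.
Loads: C carries 27/29. Service 162; fixed 144; total 306.
Next best feasible plan costs 342.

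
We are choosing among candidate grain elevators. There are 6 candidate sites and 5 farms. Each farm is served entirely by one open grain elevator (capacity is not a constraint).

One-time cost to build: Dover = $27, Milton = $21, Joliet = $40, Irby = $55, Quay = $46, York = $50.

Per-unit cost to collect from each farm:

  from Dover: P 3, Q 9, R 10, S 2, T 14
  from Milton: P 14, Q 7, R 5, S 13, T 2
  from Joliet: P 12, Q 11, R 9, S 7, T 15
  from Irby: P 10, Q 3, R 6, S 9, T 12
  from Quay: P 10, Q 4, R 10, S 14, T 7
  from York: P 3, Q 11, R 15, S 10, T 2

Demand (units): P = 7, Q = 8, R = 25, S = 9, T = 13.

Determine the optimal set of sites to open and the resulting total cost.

For any fixed open set, each farm goes to its cheapest open site; total = fixed + service.
{Dover, Milton}: P→Dover 3·7=21, Q→Milton 7·8=56, R→Milton 5·25=125, S→Dover 2·9=18, T→Milton 2·13=26. Service 246; fixed 48; total 294.
{Dover, Milton, Quay}: P→Dover 3·7=21, Q→Quay 4·8=32, R→Milton 5·25=125, S→Dover 2·9=18, T→Milton 2·13=26. Service 222; fixed 94; total 316.
{Dover, Milton, Irby}: service 214 + fixed 103 = 317
{Dover, Milton, Joliet, Irby, Quay, York}: service 214 + fixed 239 = 453
No other subset beats 294.

Open Dover and Milton; minimum total cost 294.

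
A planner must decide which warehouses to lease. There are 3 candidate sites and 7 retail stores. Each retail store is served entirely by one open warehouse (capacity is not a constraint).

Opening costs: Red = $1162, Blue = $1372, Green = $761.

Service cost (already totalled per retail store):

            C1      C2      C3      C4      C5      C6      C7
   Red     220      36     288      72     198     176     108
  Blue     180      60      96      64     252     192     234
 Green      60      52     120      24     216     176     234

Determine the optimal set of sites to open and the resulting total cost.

Open Green only; minimum total cost 1643.

For any fixed open set, each retail store goes to its cheapest open site; total = fixed + service.
{Green}: C1→Green 60, C2→Green 52, C3→Green 120, C4→Green 24, C5→Green 216, C6→Green 176, C7→Green 234. Service 882; fixed 761; total 1643.
{Red}: C1→Red 220, C2→Red 36, C3→Red 288, C4→Red 72, C5→Red 198, C6→Red 176, C7→Red 108. Service 1098; fixed 1162; total 2260.
{Blue}: service 1078 + fixed 1372 = 2450
{Red, Blue, Green}: C1→Green 60, C2→Red 36, C3→Blue 96, C4→Green 24, C5→Red 198, C6→Red 176, C7→Red 108. Service 698; fixed 3295; total 3993.
No other subset beats 1643.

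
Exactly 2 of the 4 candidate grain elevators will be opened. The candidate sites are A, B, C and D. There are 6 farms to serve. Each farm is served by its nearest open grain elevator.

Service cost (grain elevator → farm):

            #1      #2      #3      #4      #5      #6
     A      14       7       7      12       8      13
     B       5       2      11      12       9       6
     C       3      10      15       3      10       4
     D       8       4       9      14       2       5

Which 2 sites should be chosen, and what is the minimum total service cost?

Choose C and D; total service cost 25.

With exactly 2 open, each farm uses its cheapest among the chosen.
{C, D}: #1→C 3, #2→D 4, #3→D 9, #4→C 3, #5→D 2, #6→C 4. Service cost 25.
{A, C}: service cost 32
{B, C}: service cost 32
Among all 6 size-2 choices, {C, D} is lowest.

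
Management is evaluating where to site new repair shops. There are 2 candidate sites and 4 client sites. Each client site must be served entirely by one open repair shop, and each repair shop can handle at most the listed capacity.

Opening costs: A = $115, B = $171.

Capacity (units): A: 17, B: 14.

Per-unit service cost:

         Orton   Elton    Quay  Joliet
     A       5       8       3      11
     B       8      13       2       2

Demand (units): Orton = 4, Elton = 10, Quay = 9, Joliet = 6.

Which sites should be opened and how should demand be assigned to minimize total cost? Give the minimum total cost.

Minimum total cost: 482

Open {A, B}: Orton→B 8·4=32, Elton→A 8·10=80, Quay→B 2·9=18, Joliet→A 11·6=66.
Loads: A carries 16/17, B carries 13/14. Service 196; fixed 286; total 482.
Next best feasible plan costs 541.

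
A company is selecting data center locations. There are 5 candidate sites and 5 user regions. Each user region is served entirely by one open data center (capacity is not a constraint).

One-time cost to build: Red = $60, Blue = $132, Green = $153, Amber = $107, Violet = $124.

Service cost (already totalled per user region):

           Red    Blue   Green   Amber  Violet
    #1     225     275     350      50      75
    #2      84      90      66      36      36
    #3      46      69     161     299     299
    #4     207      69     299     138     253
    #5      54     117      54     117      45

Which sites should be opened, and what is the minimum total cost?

For any fixed open set, each user region goes to its cheapest open site; total = fixed + service.
{Red, Amber}: #1→Amber 50, #2→Amber 36, #3→Red 46, #4→Amber 138, #5→Red 54. Service 324; fixed 167; total 491.
{Blue, Violet}: service 294 + fixed 256 = 550
{Red, Blue, Amber}: service 255 + fixed 299 = 554
{Red, Blue, Green, Amber, Violet}: service 246 + fixed 576 = 822
No other subset beats 491.

Open Red and Amber; minimum total cost 491.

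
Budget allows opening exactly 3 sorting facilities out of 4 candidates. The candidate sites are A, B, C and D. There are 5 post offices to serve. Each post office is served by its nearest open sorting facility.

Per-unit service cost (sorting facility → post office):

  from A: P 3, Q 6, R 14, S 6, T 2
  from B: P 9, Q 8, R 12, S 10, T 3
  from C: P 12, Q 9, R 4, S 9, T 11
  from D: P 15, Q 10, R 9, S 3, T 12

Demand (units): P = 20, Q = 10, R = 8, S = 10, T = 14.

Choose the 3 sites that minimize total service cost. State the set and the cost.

With exactly 3 open, each post office uses its cheapest among the chosen.
{A, C, D}: P→A 3·20=60, Q→A 6·10=60, R→C 4·8=32, S→D 3·10=30, T→A 2·14=28. Service cost 210.
{A, B, C}: service cost 240
{A, B, D}: service cost 250
Among all 4 size-3 choices, {A, C, D} is lowest.

Choose A, C and D; total service cost 210.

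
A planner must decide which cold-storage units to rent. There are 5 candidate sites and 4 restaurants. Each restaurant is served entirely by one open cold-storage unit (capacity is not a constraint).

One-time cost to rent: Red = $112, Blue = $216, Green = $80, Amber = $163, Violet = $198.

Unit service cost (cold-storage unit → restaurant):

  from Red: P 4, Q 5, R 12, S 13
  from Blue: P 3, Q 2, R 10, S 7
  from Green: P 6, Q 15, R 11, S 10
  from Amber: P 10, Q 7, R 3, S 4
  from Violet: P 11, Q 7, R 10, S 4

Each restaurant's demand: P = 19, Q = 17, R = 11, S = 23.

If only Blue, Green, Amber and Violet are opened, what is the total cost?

Each restaurant is assigned to its cheapest site among the open ones.
{Blue, Green, Amber, Violet}: P→Blue 3·19=57, Q→Blue 2·17=34, R→Amber 3·11=33, S→Amber 4·23=92. Service 216; fixed 657; total 873.

Total cost: 873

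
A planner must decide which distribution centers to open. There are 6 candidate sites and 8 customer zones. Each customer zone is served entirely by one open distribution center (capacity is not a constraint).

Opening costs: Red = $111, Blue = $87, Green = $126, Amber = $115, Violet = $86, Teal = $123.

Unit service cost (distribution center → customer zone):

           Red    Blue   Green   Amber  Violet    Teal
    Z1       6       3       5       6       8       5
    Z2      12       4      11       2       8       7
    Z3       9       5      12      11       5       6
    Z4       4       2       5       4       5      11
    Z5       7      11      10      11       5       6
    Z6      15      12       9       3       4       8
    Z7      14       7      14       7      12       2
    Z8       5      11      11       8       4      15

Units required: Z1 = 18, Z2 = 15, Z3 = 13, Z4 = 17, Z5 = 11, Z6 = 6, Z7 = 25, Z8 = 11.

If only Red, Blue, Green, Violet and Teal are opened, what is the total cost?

Total cost: 919

Each customer zone is assigned to its cheapest site among the open ones.
{Red, Blue, Green, Violet, Teal}: Z1→Blue 3·18=54, Z2→Blue 4·15=60, Z3→Blue 5·13=65, Z4→Blue 2·17=34, Z5→Violet 5·11=55, Z6→Violet 4·6=24, Z7→Teal 2·25=50, Z8→Violet 4·11=44. Service 386; fixed 533; total 919.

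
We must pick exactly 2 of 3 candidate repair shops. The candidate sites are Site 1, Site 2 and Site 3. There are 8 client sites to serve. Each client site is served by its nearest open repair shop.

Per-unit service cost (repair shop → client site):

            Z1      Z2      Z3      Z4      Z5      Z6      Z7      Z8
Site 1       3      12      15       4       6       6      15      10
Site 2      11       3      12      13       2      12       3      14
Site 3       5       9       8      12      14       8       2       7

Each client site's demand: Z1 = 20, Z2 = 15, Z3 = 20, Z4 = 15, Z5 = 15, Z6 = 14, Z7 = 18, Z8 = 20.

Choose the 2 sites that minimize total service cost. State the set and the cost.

With exactly 2 open, each client site uses its cheapest among the chosen.
{Site 1, Site 3}: Z1→Site 1 3·20=60, Z2→Site 3 9·15=135, Z3→Site 3 8·20=160, Z4→Site 1 4·15=60, Z5→Site 1 6·15=90, Z6→Site 1 6·14=84, Z7→Site 3 2·18=36, Z8→Site 3 7·20=140. Service cost 765.
{Site 1, Site 2}: service cost 773
{Site 2, Site 3}: service cost 803
Among all 3 size-2 choices, {Site 1, Site 3} is lowest.

Choose Site 1 and Site 3; total service cost 765.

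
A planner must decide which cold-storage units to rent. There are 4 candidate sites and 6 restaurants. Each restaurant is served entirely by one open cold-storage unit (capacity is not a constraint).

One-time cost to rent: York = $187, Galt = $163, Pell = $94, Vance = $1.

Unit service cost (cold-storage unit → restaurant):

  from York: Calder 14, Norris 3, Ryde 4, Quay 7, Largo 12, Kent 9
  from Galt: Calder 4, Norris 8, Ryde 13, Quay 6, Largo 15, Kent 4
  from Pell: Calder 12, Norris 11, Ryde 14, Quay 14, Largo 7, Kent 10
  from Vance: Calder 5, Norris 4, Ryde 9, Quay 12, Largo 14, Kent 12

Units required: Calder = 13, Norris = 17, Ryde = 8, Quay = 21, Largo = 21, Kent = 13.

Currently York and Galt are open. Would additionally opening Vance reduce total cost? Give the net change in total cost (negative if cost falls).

No — net change +1 (cost rises by 1).

Current service cost with {York, Galt}: 565.
Adding Vance: each restaurant re-picks its cheapest; new service cost 565, saving 0.
Extra fixed cost: 1. Net change = 1 − 0 = 1.
(Totals: 915 → 916.)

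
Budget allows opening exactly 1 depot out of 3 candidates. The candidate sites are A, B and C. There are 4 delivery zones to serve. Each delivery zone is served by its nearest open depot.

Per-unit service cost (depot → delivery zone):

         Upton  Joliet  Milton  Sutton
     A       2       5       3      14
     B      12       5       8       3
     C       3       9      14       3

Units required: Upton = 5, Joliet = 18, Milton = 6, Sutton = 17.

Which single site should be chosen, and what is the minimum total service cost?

Choose B only; total service cost 249.

With exactly 1 open, each delivery zone uses its cheapest among the chosen.
{B}: Upton→B 12·5=60, Joliet→B 5·18=90, Milton→B 8·6=48, Sutton→B 3·17=51. Service cost 249.
{C}: service cost 312
{A}: service cost 356
Among all 3 size-1 choices, {B} is lowest.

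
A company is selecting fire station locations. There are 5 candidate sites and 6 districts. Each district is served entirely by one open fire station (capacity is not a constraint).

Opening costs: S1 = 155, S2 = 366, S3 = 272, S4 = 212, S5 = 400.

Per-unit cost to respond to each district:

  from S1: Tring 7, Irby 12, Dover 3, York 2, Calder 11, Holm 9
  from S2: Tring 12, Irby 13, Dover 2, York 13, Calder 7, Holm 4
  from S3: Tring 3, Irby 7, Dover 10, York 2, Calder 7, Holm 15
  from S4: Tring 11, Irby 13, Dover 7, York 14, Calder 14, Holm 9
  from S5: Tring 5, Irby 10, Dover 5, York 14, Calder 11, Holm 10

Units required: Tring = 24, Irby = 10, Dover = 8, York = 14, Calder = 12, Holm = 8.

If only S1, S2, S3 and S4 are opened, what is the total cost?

Total cost: 1307

Each district is assigned to its cheapest site among the open ones.
{S1, S2, S3, S4}: Tring→S3 3·24=72, Irby→S3 7·10=70, Dover→S2 2·8=16, York→S1 2·14=28, Calder→S2 7·12=84, Holm→S2 4·8=32. Service 302; fixed 1005; total 1307.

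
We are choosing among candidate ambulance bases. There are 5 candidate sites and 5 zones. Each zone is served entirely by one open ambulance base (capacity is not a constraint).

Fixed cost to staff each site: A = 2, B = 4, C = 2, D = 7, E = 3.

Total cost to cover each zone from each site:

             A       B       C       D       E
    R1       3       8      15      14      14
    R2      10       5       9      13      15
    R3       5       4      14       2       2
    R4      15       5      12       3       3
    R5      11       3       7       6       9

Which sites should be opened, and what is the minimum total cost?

Open A, B and E; minimum total cost 25.

For any fixed open set, each zone goes to its cheapest open site; total = fixed + service.
{A, B, E}: R1→A 3, R2→B 5, R3→E 2, R4→E 3, R5→B 3. Service 16; fixed 9; total 25.
{A, B}: R1→A 3, R2→B 5, R3→B 4, R4→B 5, R5→B 3. Service 20; fixed 6; total 26.
{A, B, C, E}: service 16 + fixed 11 = 27
{A, B, C, D, E}: R1→A 3, R2→B 5, R3→D 2, R4→D 3, R5→B 3. Service 16; fixed 18; total 34.
No other subset beats 25.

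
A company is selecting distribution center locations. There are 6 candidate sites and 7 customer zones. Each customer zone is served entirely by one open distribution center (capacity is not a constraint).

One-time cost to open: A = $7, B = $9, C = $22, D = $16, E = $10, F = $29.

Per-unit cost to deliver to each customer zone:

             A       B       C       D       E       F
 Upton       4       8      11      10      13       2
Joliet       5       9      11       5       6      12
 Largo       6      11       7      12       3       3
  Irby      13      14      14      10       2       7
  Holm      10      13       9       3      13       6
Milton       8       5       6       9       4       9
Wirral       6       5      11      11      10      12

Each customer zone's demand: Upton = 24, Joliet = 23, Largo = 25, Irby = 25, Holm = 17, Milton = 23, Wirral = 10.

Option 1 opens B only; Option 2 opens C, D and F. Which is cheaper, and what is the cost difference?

Option 1: {B}: Upton→B 8·24=192, Joliet→B 9·23=207, Largo→B 11·25=275, Irby→B 14·25=350, Holm→B 13·17=221, Milton→B 5·23=115, Wirral→B 5·10=50. Service 1410; fixed 9; total 1419.
Option 2: {C, D, F}: Upton→F 2·24=48, Joliet→D 5·23=115, Largo→F 3·25=75, Irby→F 7·25=175, Holm→D 3·17=51, Milton→C 6·23=138, Wirral→C 11·10=110. Service 712; fixed 67; total 779.
Difference: |1419 − 779| = 640.

Option 2 is cheaper by 640.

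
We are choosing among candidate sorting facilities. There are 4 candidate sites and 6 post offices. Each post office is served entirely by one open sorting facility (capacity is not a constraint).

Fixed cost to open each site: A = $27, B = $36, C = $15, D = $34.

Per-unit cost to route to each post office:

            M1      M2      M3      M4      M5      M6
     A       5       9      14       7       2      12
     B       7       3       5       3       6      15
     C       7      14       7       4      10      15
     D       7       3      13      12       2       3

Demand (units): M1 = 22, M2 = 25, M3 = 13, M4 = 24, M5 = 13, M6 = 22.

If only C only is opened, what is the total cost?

Each post office is assigned to its cheapest site among the open ones.
{C}: M1→C 7·22=154, M2→C 14·25=350, M3→C 7·13=91, M4→C 4·24=96, M5→C 10·13=130, M6→C 15·22=330. Service 1151; fixed 15; total 1166.

Total cost: 1166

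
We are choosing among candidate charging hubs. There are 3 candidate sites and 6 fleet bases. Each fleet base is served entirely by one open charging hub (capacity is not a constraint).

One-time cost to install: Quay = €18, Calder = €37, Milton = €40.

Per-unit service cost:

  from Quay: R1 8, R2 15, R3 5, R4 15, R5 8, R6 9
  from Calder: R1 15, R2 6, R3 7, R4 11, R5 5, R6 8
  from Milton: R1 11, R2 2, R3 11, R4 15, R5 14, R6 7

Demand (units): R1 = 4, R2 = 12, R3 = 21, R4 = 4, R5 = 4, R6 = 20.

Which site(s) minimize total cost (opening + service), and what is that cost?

Open Quay and Milton; minimum total cost 451.

For any fixed open set, each fleet base goes to its cheapest open site; total = fixed + service.
{Quay, Milton}: R1→Quay 8·4=32, R2→Milton 2·12=24, R3→Quay 5·21=105, R4→Quay 15·4=60, R5→Quay 8·4=32, R6→Milton 7·20=140. Service 393; fixed 58; total 451.
{Quay, Calder, Milton}: service 365 + fixed 95 = 460
{Quay, Calder}: service 433 + fixed 55 = 488
{Quay}: service 589 + fixed 18 = 607
No other subset beats 451.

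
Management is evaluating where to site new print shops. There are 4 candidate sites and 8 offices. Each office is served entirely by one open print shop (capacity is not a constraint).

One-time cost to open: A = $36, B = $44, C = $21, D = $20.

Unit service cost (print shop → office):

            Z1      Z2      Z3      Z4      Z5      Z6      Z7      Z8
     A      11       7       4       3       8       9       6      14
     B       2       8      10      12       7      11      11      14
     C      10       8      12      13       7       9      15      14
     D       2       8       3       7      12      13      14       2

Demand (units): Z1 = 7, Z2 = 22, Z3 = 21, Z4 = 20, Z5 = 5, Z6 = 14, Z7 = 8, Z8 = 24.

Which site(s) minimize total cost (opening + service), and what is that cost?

For any fixed open set, each office goes to its cheapest open site; total = fixed + service.
{A, D}: Z1→D 2·7=14, Z2→A 7·22=154, Z3→D 3·21=63, Z4→A 3·20=60, Z5→A 8·5=40, Z6→A 9·14=126, Z7→A 6·8=48, Z8→D 2·24=48. Service 553; fixed 56; total 609.
{A, C, D}: Z1→D 2·7=14, Z2→A 7·22=154, Z3→D 3·21=63, Z4→A 3·20=60, Z5→C 7·5=35, Z6→A 9·14=126, Z7→A 6·8=48, Z8→D 2·24=48. Service 548; fixed 77; total 625.
{A, B, D}: service 548 + fixed 100 = 648
{A, B, C, D}: service 548 + fixed 121 = 669
No other subset beats 609.

Open A and D; minimum total cost 609.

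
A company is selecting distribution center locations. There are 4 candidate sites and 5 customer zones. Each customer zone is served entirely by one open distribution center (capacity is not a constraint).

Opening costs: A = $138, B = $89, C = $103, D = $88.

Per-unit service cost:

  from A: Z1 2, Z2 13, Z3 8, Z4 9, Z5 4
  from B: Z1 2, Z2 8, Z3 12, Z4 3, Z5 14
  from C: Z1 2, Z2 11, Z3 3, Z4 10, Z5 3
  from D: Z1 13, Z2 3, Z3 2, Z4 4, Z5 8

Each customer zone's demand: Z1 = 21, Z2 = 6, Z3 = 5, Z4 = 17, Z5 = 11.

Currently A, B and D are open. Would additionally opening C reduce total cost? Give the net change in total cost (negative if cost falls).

Current service cost with {A, B, D}: 165.
Adding C: each customer zone re-picks its cheapest; new service cost 154, saving 11.
Extra fixed cost: 103. Net change = 103 − 11 = 92.
(Totals: 480 → 572.)

No — net change +92 (cost rises by 92).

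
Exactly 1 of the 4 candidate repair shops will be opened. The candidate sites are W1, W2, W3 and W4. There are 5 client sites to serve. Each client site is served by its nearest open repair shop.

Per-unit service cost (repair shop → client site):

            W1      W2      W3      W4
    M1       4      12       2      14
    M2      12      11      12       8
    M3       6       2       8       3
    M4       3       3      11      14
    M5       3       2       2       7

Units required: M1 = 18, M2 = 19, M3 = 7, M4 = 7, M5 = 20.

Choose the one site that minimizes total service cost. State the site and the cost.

Choose W1 only; total service cost 423.

With exactly 1 open, each client site uses its cheapest among the chosen.
{W1}: M1→W1 4·18=72, M2→W1 12·19=228, M3→W1 6·7=42, M4→W1 3·7=21, M5→W1 3·20=60. Service cost 423.
{W3}: service cost 437
{W2}: service cost 500
Among all 4 size-1 choices, {W1} is lowest.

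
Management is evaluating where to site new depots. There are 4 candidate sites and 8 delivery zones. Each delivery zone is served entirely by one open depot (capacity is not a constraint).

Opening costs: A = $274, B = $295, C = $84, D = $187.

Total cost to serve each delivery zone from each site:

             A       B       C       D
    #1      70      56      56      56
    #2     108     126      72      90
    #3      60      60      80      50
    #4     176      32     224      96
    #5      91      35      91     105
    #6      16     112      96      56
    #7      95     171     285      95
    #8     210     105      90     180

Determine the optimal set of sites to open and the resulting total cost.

Open C and D; minimum total cost 877.

For any fixed open set, each delivery zone goes to its cheapest open site; total = fixed + service.
{C, D}: #1→C 56, #2→C 72, #3→D 50, #4→D 96, #5→C 91, #6→D 56, #7→D 95, #8→C 90. Service 606; fixed 271; total 877.
{D}: service 728 + fixed 187 = 915
{B, C}: #1→B 56, #2→C 72, #3→B 60, #4→B 32, #5→B 35, #6→C 96, #7→B 171, #8→C 90. Service 612; fixed 379; total 991.
{A, B, C, D}: service 446 + fixed 840 = 1286
(All 15 nonempty subsets were checked; C and D is lowest.)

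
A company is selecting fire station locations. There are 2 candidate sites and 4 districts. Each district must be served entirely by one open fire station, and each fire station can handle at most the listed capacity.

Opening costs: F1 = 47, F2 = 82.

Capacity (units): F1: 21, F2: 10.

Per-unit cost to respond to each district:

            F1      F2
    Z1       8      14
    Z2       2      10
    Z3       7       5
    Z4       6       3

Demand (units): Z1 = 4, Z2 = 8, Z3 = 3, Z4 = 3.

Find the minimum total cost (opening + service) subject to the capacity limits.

Minimum total cost: 134

Open {F1}: Z1→F1 8·4=32, Z2→F1 2·8=16, Z3→F1 7·3=21, Z4→F1 6·3=18.
Loads: F1 carries 18/21. Service 87; fixed 47; total 134.
Next best feasible plan costs 201.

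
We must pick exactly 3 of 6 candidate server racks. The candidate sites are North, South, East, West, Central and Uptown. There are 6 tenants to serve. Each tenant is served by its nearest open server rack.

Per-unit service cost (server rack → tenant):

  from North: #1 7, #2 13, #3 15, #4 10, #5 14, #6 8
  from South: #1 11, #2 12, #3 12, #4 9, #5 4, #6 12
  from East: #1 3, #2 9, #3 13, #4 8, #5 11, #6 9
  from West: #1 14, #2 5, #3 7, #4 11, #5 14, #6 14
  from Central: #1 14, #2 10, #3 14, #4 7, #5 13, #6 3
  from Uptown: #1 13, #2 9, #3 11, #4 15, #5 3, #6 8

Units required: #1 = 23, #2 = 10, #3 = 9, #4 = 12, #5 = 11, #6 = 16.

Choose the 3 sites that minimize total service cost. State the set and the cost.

With exactly 3 open, each tenant uses its cheapest among the chosen.
{East, Central, Uptown}: #1→East 3·23=69, #2→East 9·10=90, #3→Uptown 11·9=99, #4→Central 7·12=84, #5→Uptown 3·11=33, #6→Central 3·16=48. Service cost 423.
{East, West, Central}: service cost 435
{East, West, Uptown}: service cost 439
Among all 20 size-3 choices, {East, Central, Uptown} is lowest.

Choose East, Central and Uptown; total service cost 423.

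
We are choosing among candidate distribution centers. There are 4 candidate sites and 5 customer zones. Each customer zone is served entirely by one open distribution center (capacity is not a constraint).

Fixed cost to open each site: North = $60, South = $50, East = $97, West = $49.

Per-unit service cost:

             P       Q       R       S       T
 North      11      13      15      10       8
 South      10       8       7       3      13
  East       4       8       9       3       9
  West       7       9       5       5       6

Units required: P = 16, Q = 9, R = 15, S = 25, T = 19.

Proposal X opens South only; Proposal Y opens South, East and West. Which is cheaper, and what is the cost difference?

Proposal Y is cheaper by 113.

Proposal X: {South}: P→South 10·16=160, Q→South 8·9=72, R→South 7·15=105, S→South 3·25=75, T→South 13·19=247. Service 659; fixed 50; total 709.
Proposal Y: {South, East, West}: P→East 4·16=64, Q→South 8·9=72, R→West 5·15=75, S→South 3·25=75, T→West 6·19=114. Service 400; fixed 196; total 596.
Difference: |709 − 596| = 113.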